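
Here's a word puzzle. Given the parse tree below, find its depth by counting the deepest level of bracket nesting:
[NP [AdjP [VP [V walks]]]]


Count bracket nesting levels:
'[' at pos 0: depth = 1
'[' at pos 4: depth = 2
'[' at pos 10: depth = 3
'[' at pos 14: depth = 4
Maximum depth reached: 4

4


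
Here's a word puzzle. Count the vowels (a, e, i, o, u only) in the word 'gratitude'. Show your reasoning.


Vowels in 'gratitude': a, i, u, e = 4 vowels.

4


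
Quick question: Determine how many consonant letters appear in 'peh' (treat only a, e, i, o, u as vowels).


Consonants in 'peh': p, h = 2 consonants.

2


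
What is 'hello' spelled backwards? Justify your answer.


Reverse 'hello' character by character: 'olleh'.

olleh


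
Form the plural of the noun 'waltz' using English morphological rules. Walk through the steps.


Apply rule: Add -es (sibilant/fricative ending). 'waltz' becomes 'waltzes'.

waltzes


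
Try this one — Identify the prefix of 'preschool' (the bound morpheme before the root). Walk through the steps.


The word 'preschool' = 'pre' (prefix) + 'school' (root). The prefix is 'pre'.

pre


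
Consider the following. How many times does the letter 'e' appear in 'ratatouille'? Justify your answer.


Letter 'e' in 'ratatouille': found at position(s) 11 = 1 occurrence(s).

1


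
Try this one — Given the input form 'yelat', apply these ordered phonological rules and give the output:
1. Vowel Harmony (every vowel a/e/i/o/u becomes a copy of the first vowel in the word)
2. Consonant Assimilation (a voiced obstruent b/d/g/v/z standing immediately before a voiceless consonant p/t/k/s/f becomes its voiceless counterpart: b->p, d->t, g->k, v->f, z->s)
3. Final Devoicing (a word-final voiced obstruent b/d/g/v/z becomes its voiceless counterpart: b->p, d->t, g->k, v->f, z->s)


Starting form: 'yelat'
Rule 1: Vowel Harmony: all vowels become 'e' (matching first vowel). 'yelat' -> 'yelet'
Rule 2: Consonant Assimilation: no voiced obstruent (b/d/g/v/z) stands immediately before a voiceless consonant (p/t/k/s/f). No change.
Rule 3: Final Devoicing: final consonant 't' is not one of the voiced obstruents b/d/g/v/z. No change.
Final form: 'yelet'

yelet


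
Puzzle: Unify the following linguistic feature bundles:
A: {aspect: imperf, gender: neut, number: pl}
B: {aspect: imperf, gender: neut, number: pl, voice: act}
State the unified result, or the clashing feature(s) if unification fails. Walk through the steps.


Compare features:
aspect: A=imperf vs B=imperf -> unified: imperf
gender: A=neut vs B=neut -> unified: neut
number: A=pl vs B=pl -> unified: pl
voice: A=_ vs B=act -> unified: act
No clashes found.

Unified: {aspect: imperf, gender: neut, number: pl, voice: act}


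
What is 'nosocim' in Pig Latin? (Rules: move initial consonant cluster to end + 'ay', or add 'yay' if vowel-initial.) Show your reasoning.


'nosocim': move consonant cluster 'n' to end and add 'ay': 'osocimnay'.

osocimnay


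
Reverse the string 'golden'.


Reverse 'golden' character by character: 'nedlog'.

nedlog


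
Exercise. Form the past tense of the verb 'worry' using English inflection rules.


Apply rule: Change -y to -ied. 'worry' becomes 'worried'.

worried


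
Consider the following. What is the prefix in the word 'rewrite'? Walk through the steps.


The word 'rewrite' = 're' (prefix) + 'write' (root). The prefix is 're'.

re


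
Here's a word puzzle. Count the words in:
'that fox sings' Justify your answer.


Split into words: that | fox | sings = 3 words.

3


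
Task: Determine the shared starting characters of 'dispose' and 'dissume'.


Compare from the start: 3 characters match: 'dis'. Mismatch at position 4: 'p' vs 's'.

dis


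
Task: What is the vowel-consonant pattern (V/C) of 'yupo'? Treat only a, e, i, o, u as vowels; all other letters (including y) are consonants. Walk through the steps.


Letter mapping: y = C, u = V, p = C, o = V.

CVCV


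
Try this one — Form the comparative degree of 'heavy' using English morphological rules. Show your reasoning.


Apply comparative formation (consonant + y: change y to i, add -er): 'heavy' -> 'heavier'.

heavier


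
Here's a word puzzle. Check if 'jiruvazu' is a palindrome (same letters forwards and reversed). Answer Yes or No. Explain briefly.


Forward: 'jiruvazu'
Reversed: 'uzavurij'
They differ.

No


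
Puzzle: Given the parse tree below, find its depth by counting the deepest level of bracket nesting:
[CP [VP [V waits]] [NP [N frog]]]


Count bracket nesting levels:
'[' at pos 0: depth = 1
'[' at pos 4: depth = 2
'[' at pos 8: depth = 3
'[' at pos 19: depth = 2
'[' at pos 23: depth = 3
Maximum depth reached: 3

3


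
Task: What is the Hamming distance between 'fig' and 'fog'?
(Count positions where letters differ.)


Alignment:
Position 1: 'f' vs 'f' = match
Position 2: 'i' vs 'o' = DIFFER
Position 3: 'g' vs 'g' = match
Total differences: 1

1


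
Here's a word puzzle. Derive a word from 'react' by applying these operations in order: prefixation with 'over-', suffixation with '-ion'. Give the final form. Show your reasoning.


Step 1: Add prefix 'over-' to 'react' = 'overreact'
Step 2: Add suffix '-ion' to 'overreact' = 'overreaction'

overreaction


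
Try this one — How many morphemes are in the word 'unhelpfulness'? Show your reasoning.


Decomposition: un- (prefix) + help (root) + -ful (suffix) + -ness (suffix) = 4 morpheme(s)

4 morphemes


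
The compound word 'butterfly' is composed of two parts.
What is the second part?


Split 'butterfly' into 'butter' + 'fly'. The second part is 'fly'.

fly


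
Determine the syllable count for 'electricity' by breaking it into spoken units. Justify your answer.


Break 'electricity' into syllables: e-lec-tric-i-ty -> e | lec | tric | i | ty = 5 syllables

5 syllables


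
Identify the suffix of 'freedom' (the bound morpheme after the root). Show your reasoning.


The word 'freedom' = 'free' (root) + '-dom' (suffix). The suffix is '-dom'.

dom


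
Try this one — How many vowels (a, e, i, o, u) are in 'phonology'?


Vowels in 'phonology': o, o, o = 3 vowels.

3


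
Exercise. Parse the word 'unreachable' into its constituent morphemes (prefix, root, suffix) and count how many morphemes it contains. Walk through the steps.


Step 1: Identify prefix: 'un' (meaning: not/reverse)
Step 2: Identify root: 'reach'
Step 3: Identify suffix(es): 'able'
Decomposition: un- (prefix: not/reverse) + reach (root) + -able (suffix: capable of)
Total morphemes: 3

3 morphemes (un- (prefix: not/reverse) + reach (root) + -able (suffix: capable of))


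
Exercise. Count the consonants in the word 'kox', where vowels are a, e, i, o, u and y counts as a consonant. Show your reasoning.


Consonants in 'kox': k, x = 2 consonants.

2


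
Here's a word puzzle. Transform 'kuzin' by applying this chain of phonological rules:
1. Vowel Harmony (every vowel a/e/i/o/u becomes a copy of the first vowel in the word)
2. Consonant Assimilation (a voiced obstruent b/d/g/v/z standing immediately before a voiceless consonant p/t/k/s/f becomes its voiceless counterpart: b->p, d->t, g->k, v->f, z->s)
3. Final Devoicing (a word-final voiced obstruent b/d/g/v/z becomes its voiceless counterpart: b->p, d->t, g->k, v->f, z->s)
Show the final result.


Starting form: 'kuzin'
Rule 1: Vowel Harmony: all vowels become 'u' (matching first vowel). 'kuzin' -> 'kuzun'
Rule 2: Consonant Assimilation: no voiced obstruent (b/d/g/v/z) stands immediately before a voiceless consonant (p/t/k/s/f). No change.
Rule 3: Final Devoicing: final consonant 'n' is not one of the voiced obstruents b/d/g/v/z. No change.
Final form: 'kuzun'

kuzun


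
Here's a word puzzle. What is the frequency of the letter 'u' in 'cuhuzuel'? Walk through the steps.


Letter 'u' in 'cuhuzuel': found at position(s) 2, 4, 6 = 3 occurrence(s).

3


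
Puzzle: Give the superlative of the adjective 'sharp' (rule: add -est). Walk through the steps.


Apply superlative formation (add -est): 'sharp' -> 'sharpest'.

sharpest


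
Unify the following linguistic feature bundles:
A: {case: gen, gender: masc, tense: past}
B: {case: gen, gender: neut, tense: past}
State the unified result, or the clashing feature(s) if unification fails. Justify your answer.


Compare features:
case: A=gen vs B=gen -> unified: gen
gender: A=masc vs B=neut -> CLASH
tense: A=past vs B=past -> unified: past
Clash detected on feature 'gender' (masc vs neut); unification fails.

CLASH on 'gender' (masc vs neut)


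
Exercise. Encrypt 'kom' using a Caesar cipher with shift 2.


Shift each letter by 2: k -> m, o -> q, m -> o. Result: 'mqo'.

mqo


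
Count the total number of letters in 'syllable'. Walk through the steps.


Spell out 'syllable' and number each letter: s(1), y(2), l(3), l(4), a(5), b(6), l(7), e(8). Total: 8 letters.

8


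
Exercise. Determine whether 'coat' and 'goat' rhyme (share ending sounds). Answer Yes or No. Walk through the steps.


Rime (stressed vowel + following sounds) of 'coat': -oat = /oʊt/
Rime of 'goat': -oat = /oʊt/
/oʊt/ and /oʊt/ are the same ending sound, so the words rhyme.

Yes


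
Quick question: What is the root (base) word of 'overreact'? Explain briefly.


Remove prefix 'over' from 'overreact' to get root 'react'.

react


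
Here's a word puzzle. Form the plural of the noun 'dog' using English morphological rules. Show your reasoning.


Apply rule: Add -s. 'dog' becomes 'dogs'.

dogs


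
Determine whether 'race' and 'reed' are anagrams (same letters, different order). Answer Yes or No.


Sorted letters of 'race': 'acer'
Sorted letters of 'reed': 'deer'
They do not match.

No


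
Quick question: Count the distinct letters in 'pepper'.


Unique letters in 'pepper': {e, p, r} = 3 distinct letters.

3


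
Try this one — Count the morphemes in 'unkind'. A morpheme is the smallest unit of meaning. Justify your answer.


Decomposition: un- (prefix) + kind (root) = 2 morpheme(s)

2 morphemes


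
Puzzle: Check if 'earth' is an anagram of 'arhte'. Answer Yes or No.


Sorted letters of 'earth': 'aehrt'
Sorted letters of 'arhte': 'aehrt'
They match.

Yes


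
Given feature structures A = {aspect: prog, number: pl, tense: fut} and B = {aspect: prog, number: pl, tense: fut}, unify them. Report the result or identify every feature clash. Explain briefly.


Compare features:
aspect: A=prog vs B=prog -> unified: prog
number: A=pl vs B=pl -> unified: pl
tense: A=fut vs B=fut -> unified: fut
No clashes found.

Unified: {aspect: prog, number: pl, tense: fut}


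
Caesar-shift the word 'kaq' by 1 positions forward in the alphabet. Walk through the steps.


Shift each letter by 1: k -> l, a -> b, q -> r. Result: 'lbr'.

lbr


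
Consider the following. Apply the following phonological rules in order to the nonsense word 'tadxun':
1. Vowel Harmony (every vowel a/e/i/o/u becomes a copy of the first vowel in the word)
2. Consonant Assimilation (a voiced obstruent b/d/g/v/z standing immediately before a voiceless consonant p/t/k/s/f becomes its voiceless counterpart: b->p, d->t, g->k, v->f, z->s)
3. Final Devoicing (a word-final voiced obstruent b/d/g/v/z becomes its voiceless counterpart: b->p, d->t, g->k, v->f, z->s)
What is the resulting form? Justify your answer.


Starting form: 'tadxun'
Rule 1: Vowel Harmony: all vowels become 'a' (matching first vowel). 'tadxun' -> 'tadxan'
Rule 2: Consonant Assimilation: no voiced obstruent (b/d/g/v/z) stands immediately before a voiceless consonant (p/t/k/s/f). No change.
Rule 3: Final Devoicing: final consonant 'n' is not one of the voiced obstruents b/d/g/v/z. No change.
Final form: 'tadxan'

tadxan


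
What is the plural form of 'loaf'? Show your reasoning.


Apply rule: Change -f to -ves. 'loaf' becomes 'loaves'.

loaves


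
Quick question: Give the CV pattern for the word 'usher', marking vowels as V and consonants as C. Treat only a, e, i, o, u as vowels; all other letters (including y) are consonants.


Letter mapping: u = V, s = C, h = C, e = V, r = C.

VCCVC


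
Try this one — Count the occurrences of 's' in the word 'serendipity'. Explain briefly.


Letter 's' in 'serendipity': found at position(s) 1 = 1 occurrence(s).

1


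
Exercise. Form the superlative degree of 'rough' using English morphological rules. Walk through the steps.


Apply superlative formation (add -est): 'rough' -> 'roughest'.

roughest


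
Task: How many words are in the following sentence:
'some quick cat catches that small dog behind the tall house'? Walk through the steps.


Split into words: some | quick | cat | catches | that | small | dog | behind | the | tall | house = 11 words.

11


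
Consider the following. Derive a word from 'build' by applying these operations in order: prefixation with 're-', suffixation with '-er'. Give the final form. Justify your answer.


Step 1: Add prefix 're-' to 'build' = 'rebuild'
Step 2: Add suffix '-er' to 'rebuild' = 'rebuilder'

rebuilder


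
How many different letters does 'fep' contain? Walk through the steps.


Unique letters in 'fep': {e, f, p} = 3 distinct letters.

3


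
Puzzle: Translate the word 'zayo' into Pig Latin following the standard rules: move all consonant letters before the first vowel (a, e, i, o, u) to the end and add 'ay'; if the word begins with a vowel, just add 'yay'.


'zayo': move consonant cluster 'z' to end and add 'ay': 'ayozay'.

ayozay


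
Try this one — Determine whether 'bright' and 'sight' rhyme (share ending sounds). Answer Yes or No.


Rime (stressed vowel + following sounds) of 'bright': -ight = /aɪt/
Rime of 'sight': -ight = /aɪt/
/aɪt/ and /aɪt/ are the same ending sound, so the words rhyme.

Yes


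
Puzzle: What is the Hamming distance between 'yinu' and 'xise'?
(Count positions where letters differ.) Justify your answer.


Alignment:
Position 1: 'y' vs 'x' = DIFFER
Position 2: 'i' vs 'i' = match
Position 3: 'n' vs 's' = DIFFER
Position 4: 'u' vs 'e' = DIFFER
Total differences: 3

3


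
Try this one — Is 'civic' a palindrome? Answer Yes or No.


Forward: 'civic'
Reversed: 'civic'
They are identical.

Yes


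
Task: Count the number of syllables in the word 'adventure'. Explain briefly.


Break 'adventure' into syllables: ad-ven-ture -> ad | ven | ture = 3 syllables

3 syllables


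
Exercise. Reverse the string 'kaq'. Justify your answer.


Reverse 'kaq' character by character: 'qak'.

qak


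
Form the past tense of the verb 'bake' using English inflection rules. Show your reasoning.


Apply rule: Add -d (word ends in -e). 'bake' becomes 'baked'.

baked


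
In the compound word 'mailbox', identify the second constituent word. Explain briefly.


Split 'mailbox' into 'mail' + 'box'. The second part is 'box'.

box


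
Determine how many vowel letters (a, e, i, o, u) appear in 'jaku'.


Vowels in 'jaku': a, u = 2 vowels.

2


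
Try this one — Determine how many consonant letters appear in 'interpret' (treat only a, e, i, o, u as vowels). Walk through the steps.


Consonants in 'interpret': n, t, r, p, r, t = 6 consonants.

6


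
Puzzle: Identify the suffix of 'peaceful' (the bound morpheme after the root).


The word 'peaceful' = 'peace' (root) + '-ful' (suffix). The suffix is '-ful'.

ful


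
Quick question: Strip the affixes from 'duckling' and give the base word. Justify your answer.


Remove suffix '-ling' from 'duckling' to get root 'duck'.

duck


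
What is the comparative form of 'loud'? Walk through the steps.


Apply comparative formation (add -er): 'loud' -> 'louder'.

louder


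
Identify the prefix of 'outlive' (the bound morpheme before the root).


The word 'outlive' = 'out' (prefix) + 'live' (root). The prefix is 'out'.

out


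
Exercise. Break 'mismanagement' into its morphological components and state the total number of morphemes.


Step 1: Identify prefix: 'mis' (meaning: wrongly)
Step 2: Identify root: 'manage'
Step 3: Identify suffix(es): 'ment'
Decomposition: mis- (prefix: wrongly) + manage (root) + -ment (suffix: action/result)
Total morphemes: 3

3 morphemes (mis- (prefix: wrongly) + manage (root) + -ment (suffix: action/result))


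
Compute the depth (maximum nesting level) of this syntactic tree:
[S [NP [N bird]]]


Count bracket nesting levels:
'[' at pos 0: depth = 1
'[' at pos 3: depth = 2
'[' at pos 7: depth = 3
Maximum depth reached: 3

3


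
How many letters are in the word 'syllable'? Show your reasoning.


Spell out 'syllable' and number each letter: s(1), y(2), l(3), l(4), a(5), b(6), l(7), e(8). Total: 8 letters.

8


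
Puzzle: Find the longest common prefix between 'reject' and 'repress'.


Compare from the start: 2 characters match: 're'. Mismatch at position 3: 'j' vs 'p'.

re


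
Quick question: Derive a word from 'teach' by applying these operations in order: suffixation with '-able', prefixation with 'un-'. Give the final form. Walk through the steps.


Step 1: Add suffix '-able' to 'teach' = 'teachable'
Step 2: Add prefix 'un-' to 'teachable' = 'unteachable'

unteachable


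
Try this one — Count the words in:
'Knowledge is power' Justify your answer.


Split into words: Knowledge | is | power = 3 words.

3


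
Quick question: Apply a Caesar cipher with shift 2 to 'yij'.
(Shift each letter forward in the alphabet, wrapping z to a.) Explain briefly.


Shift each letter by 2: y -> a, i -> k, j -> l. Result: 'akl'.

akl


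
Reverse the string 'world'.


Reverse 'world' character by character: 'dlrow'.

dlrow


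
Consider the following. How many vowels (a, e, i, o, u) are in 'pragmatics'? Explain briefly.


Vowels in 'pragmatics': a, a, i = 3 vowels.

3


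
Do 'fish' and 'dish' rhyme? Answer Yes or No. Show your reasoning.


Rime (stressed vowel + following sounds) of 'fish': -ish = /ɪʃ/
Rime of 'dish': -ish = /ɪʃ/
/ɪʃ/ and /ɪʃ/ are the same ending sound, so the words rhyme.

Yes


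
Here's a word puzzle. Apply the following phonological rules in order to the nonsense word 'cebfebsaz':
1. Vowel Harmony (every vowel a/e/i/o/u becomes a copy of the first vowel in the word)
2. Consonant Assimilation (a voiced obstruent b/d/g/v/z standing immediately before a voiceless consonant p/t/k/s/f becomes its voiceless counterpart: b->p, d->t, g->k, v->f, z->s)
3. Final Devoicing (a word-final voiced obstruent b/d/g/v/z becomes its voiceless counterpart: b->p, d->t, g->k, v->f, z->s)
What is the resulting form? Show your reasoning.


Starting form: 'cebfebsaz'
Rule 1: Vowel Harmony: all vowels become 'e' (matching first vowel). 'cebfebsaz' -> 'cebfebsez'
Rule 2: Consonant Assimilation: voiced obstruent before voiceless consonant becomes voiceless ('bf' -> 'pf', 'bs' -> 'ps'). 'cebfebsez' -> 'cepfepsez'
Rule 3: Final Devoicing: word-final voiced obstruent 'z' becomes voiceless 's'. 'cepfepsez' -> 'cepfepses'
Final form: 'cepfepses'

cepfepses


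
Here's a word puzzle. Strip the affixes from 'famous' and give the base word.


Remove suffix '-ous' from 'famous' to get root 'fame'.

fame


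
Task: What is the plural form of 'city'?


Apply rule: Change -y to -ies (consonant + y). 'city' becomes 'cities'.

cities


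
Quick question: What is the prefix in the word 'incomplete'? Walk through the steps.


The word 'incomplete' = 'in' (prefix) + 'complete' (root). The prefix is 'in'.

in


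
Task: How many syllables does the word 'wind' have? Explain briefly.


Break 'wind' into syllables: wind -> wind = 1 syllable

1 syllable


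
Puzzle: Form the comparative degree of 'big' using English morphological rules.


Apply comparative formation (double final consonant, add -er): 'big' -> 'bigger'.

bigger


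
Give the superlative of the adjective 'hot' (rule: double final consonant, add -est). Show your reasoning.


Apply superlative formation (double final consonant, add -est): 'hot' -> 'hottest'.

hottest


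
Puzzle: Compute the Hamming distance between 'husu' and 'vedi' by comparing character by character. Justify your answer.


Alignment:
Position 1: 'h' vs 'v' = DIFFER
Position 2: 'u' vs 'e' = DIFFER
Position 3: 's' vs 'd' = DIFFER
Position 4: 'u' vs 'i' = DIFFER
Total differences: 4

4


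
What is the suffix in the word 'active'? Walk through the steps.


The word 'active' = 'act' (root) + '-ive' (suffix). The suffix is '-ive'.

ive


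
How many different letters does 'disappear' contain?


Unique letters in 'disappear': {a, d, e, i, p, r, s} = 7 distinct letters.

7


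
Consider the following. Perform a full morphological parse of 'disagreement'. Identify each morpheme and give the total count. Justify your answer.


Step 1: Identify prefix: 'dis' (meaning: not/apart)
Step 2: Identify root: 'agree'
Step 3: Identify suffix(es): 'ment'
Decomposition: dis- (prefix: not/apart) + agree (root) + -ment (suffix: action/result)
Total morphemes: 3

3 morphemes (dis- (prefix: not/apart) + agree (root) + -ment (suffix: action/result))


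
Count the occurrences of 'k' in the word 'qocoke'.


Letter 'k' in 'qocoke': found at position(s) 5 = 1 occurrence(s).

1


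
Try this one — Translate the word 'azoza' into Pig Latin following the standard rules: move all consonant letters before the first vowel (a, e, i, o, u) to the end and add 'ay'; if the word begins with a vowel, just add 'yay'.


'azoza' starts with a vowel, so add 'yay': 'azozayay'.

azozayay


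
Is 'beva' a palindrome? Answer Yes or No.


Forward: 'beva'
Reversed: 'aveb'
They differ.

No


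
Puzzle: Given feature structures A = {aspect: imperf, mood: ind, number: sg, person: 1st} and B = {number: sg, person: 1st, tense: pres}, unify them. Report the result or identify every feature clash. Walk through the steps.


Compare features:
aspect: A=imperf vs B=_ -> unified: imperf
mood: A=ind vs B=_ -> unified: ind
number: A=sg vs B=sg -> unified: sg
person: A=1st vs B=1st -> unified: 1st
tense: A=_ vs B=pres -> unified: pres
No clashes found.

Unified: {aspect: imperf, mood: ind, number: sg, person: 1st, tense: pres}


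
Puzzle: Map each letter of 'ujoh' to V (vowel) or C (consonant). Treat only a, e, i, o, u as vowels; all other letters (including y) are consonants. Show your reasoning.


Letter mapping: u = V, j = C, o = V, h = C.

VCVC


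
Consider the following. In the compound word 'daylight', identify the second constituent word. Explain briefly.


Split 'daylight' into 'day' + 'light'. The second part is 'light'.

light


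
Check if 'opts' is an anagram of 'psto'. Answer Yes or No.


Sorted letters of 'opts': 'opst'
Sorted letters of 'psto': 'opst'
They match.

Yes


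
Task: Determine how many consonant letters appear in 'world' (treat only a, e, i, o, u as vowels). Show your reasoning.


Consonants in 'world': w, r, l, d = 4 consonants.

4


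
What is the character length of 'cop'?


Spell out 'cop' and number each letter: c(1), o(2), p(3). Total: 3 letters.

3


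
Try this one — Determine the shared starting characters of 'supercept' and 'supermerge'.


Compare from the start: 5 characters match: 'super'. Mismatch at position 6: 'c' vs 'm'.

super


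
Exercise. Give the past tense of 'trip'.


Apply rule: Double final consonant and add -ed. 'trip' becomes 'tripped'.

tripped


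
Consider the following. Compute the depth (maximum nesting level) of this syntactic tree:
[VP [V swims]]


Count bracket nesting levels:
'[' at pos 0: depth = 1
'[' at pos 4: depth = 2
Maximum depth reached: 2

2


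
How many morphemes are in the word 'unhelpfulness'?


Decomposition: un- (prefix) + help (root) + -ful (suffix) + -ness (suffix) = 4 morpheme(s)

4 morphemes


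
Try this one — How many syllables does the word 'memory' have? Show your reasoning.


Break 'memory' into syllables: mem-o-ry -> mem | o | ry = 3 syllables

3 syllables


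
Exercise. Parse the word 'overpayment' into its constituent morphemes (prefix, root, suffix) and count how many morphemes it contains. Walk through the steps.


Step 1: Identify prefix: 'over' (meaning: excessively)
Step 2: Identify root: 'pay'
Step 3: Identify suffix(es): 'ment'
Decomposition: over- (prefix: excessively) + pay (root) + -ment (suffix: action/result)
Total morphemes: 3

3 morphemes (over- (prefix: excessively) + pay (root) + -ment (suffix: action/result))


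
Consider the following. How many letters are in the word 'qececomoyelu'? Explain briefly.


Spell out 'qececomoyelu' and number each letter: q(1), e(2), c(3), e(4), c(5), o(6), m(7), o(8), y(9), e(10), l(11), u(12). Total: 12 letters.

12


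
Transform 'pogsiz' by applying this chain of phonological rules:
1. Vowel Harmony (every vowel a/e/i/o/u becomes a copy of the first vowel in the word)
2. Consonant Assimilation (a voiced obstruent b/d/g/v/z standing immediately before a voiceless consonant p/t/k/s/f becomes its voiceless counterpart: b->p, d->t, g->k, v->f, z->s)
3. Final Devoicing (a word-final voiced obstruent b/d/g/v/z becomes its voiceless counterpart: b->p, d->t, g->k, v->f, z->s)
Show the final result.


Starting form: 'pogsiz'
Rule 1: Vowel Harmony: all vowels become 'o' (matching first vowel). 'pogsiz' -> 'pogsoz'
Rule 2: Consonant Assimilation: voiced obstruent before voiceless consonant becomes voiceless ('gs' -> 'ks'). 'pogsoz' -> 'poksoz'
Rule 3: Final Devoicing: word-final voiced obstruent 'z' becomes voiceless 's'. 'poksoz' -> 'poksos'
Final form: 'poksos'

poksos


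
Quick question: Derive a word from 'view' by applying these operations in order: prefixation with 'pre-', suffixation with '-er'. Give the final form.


Step 1: Add prefix 'pre-' to 'view' = 'preview'
Step 2: Add suffix '-er' to 'preview' = 'previewer'

previewer


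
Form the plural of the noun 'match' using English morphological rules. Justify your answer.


Apply rule: Add -es (sibilant/fricative ending). 'match' becomes 'matches'.

matches


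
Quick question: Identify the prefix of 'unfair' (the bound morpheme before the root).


The word 'unfair' = 'un' (prefix) + 'fair' (root). The prefix is 'un'.

un


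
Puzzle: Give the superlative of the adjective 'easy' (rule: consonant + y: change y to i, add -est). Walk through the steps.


Apply superlative formation (consonant + y: change y to i, add -est): 'easy' -> 'easiest'.

easiest


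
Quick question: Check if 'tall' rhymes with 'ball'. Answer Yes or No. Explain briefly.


Rime (stressed vowel + following sounds) of 'tall': -all = /ɔːl/
Rime of 'ball': -all = /ɔːl/
/ɔːl/ and /ɔːl/ are the same ending sound, so the words rhyme.

Yes


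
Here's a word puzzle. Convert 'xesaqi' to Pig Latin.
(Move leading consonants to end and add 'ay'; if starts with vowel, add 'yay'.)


'xesaqi': move consonant cluster 'x' to end and add 'ay': 'esaqixay'.

esaqixay


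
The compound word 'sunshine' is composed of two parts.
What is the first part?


Split 'sunshine' into 'sun' + 'shine'. The first part is 'sun'.

sun


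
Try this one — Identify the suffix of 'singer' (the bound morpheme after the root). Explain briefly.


The word 'singer' = 'sing' (root) + '-er' (suffix). The suffix is '-er'.

er


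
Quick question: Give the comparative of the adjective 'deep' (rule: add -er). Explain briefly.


Apply comparative formation (add -er): 'deep' -> 'deeper'.

deeper


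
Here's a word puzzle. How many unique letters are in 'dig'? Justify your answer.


Unique letters in 'dig': {d, g, i} = 3 distinct letters.

3


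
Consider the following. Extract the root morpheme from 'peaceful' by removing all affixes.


Remove suffix '-ful' from 'peaceful' to get root 'peace'.

peace


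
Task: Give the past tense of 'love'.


Apply rule: Add -d (word ends in -e). 'love' becomes 'loved'.

loved


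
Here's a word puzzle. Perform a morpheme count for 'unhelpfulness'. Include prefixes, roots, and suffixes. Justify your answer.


Decomposition: un- (prefix) + help (root) + -ful (suffix) + -ness (suffix) = 4 morpheme(s)

4 morphemes


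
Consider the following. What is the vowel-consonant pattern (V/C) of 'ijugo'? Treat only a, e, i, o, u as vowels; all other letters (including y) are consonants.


Letter mapping: i = V, j = C, u = V, g = C, o = V.

VCVCV


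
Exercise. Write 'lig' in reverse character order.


Reverse 'lig' character by character: 'gil'.

gil


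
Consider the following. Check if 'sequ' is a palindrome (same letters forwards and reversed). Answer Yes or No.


Forward: 'sequ'
Reversed: 'uqes'
They differ.

No


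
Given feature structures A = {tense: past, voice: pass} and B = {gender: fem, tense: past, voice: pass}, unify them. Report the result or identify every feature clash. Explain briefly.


Compare features:
gender: A=_ vs B=fem -> unified: fem
tense: A=past vs B=past -> unified: past
voice: A=pass vs B=pass -> unified: pass
No clashes found.

Unified: {gender: fem, tense: past, voice: pass}


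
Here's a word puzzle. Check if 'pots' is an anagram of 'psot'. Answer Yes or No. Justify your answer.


Sorted letters of 'pots': 'opst'
Sorted letters of 'psot': 'opst'
They match.

Yes


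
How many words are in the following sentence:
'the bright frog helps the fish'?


Split into words: the | bright | frog | helps | the | fish = 6 words.

6


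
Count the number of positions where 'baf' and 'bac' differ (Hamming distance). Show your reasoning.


Alignment:
Position 1: 'b' vs 'b' = match
Position 2: 'a' vs 'a' = match
Position 3: 'f' vs 'c' = DIFFER
Total differences: 1

1


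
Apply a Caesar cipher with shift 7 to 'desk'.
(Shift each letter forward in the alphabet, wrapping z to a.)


Shift each letter by 7: d -> k, e -> l, s -> z, k -> r. Result: 'klzr'.

klzr


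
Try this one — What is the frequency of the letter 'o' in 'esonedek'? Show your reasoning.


Letter 'o' in 'esonedek': found at position(s) 3 = 1 occurrence(s).

1


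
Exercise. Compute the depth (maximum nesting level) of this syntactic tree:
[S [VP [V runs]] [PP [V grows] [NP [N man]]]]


Count bracket nesting levels:
'[' at pos 0: depth = 1
'[' at pos 3: depth = 2
'[' at pos 7: depth = 3
'[' at pos 17: depth = 2
'[' at pos 21: depth = 3
'[' at pos 31: depth = 3
'[' at pos 35: depth = 4
Maximum depth reached: 4

4


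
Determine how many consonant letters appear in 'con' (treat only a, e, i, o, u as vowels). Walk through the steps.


Consonants in 'con': c, n = 2 consonants.

2


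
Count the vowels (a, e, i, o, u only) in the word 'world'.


Vowels in 'world': o = 1 vowels.

1


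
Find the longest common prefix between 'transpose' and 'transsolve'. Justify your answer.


Compare from the start: 5 characters match: 'trans'. Mismatch at position 6: 'p' vs 's'.

trans


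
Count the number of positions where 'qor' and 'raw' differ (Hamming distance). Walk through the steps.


Alignment:
Position 1: 'q' vs 'r' = DIFFER
Position 2: 'o' vs 'a' = DIFFER
Position 3: 'r' vs 'w' = DIFFER
Total differences: 3

3


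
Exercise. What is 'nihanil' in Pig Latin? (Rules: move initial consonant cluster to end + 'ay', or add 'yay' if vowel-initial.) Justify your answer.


'nihanil': move consonant cluster 'n' to end and add 'ay': 'ihanilnay'.

ihanilnay


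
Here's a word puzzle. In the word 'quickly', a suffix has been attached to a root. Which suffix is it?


The word 'quickly' = 'quick' (root) + '-ly' (suffix). The suffix is '-ly'.

ly


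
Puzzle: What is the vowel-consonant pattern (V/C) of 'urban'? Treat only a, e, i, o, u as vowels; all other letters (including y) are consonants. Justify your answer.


Letter mapping: u = V, r = C, b = C, a = V, n = C.

VCCVC


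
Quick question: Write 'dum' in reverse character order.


Reverse 'dum' character by character: 'mud'.

mud


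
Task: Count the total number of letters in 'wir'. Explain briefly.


Spell out 'wir' and number each letter: w(1), i(2), r(3). Total: 3 letters.

3


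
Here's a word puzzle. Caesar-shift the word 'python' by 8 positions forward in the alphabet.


Shift each letter by 8: p -> x, y -> g, t -> b, h -> p, o -> w, n -> v. Result: 'xgbpwv'.

xgbpwv


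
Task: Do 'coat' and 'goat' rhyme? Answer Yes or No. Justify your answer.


Rime (stressed vowel + following sounds) of 'coat': -oat = /oʊt/
Rime of 'goat': -oat = /oʊt/
/oʊt/ and /oʊt/ are the same ending sound, so the words rhyme.

Yes


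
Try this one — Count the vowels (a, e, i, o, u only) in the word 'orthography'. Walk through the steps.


Vowels in 'orthography': o, o, a = 3 vowels.

3


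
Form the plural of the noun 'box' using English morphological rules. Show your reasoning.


Apply rule: Add -es (sibilant/fricative ending). 'box' becomes 'boxes'.

boxes


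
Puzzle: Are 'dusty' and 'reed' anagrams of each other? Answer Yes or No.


Sorted letters of 'dusty': 'dstuy'
Sorted letters of 'reed': 'deer'
They do not match.

No


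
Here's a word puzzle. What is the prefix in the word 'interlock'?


The word 'interlock' = 'inter' (prefix) + 'lock' (root). The prefix is 'inter'.

inter


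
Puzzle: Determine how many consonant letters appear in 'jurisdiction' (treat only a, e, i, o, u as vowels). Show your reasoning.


Consonants in 'jurisdiction': j, r, s, d, c, t, n = 7 consonants.

7


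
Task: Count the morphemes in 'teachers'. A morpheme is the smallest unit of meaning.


Decomposition: teach (root) + -er (suffix) + -s (plural) = 3 morpheme(s)

3 morphemes


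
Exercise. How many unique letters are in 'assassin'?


Unique letters in 'assassin': {a, i, n, s} = 4 distinct letters.

4


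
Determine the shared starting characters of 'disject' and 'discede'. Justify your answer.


Compare from the start: 3 characters match: 'dis'. Mismatch at position 4: 'j' vs 'c'.

dis


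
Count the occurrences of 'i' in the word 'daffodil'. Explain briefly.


Letter 'i' in 'daffodil': found at position(s) 7 = 1 occurrence(s).

1


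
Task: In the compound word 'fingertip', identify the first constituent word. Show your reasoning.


Split 'fingertip' into 'finger' + 'tip'. The first part is 'finger'.

finger


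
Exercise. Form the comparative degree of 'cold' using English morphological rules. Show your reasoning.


Apply comparative formation (add -er): 'cold' -> 'colder'.

colder


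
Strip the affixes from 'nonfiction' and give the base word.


Remove prefix 'non' from 'nonfiction' to get root 'fiction'.

fiction


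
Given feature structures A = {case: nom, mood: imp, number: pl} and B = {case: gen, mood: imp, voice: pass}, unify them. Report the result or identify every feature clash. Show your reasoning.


Compare features:
case: A=nom vs B=gen -> CLASH
mood: A=imp vs B=imp -> unified: imp
number: A=pl vs B=_ -> unified: pl
voice: A=_ vs B=pass -> unified: pass
Clash detected on feature 'case' (nom vs gen); unification fails.

CLASH on 'case' (nom vs gen)


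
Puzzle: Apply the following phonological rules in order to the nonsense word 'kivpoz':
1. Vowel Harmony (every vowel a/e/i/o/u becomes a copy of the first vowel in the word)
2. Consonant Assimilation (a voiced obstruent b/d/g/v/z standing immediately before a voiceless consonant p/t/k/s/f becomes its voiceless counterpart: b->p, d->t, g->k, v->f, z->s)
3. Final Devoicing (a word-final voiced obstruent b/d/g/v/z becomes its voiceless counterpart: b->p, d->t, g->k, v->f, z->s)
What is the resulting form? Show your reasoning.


Starting form: 'kivpoz'
Rule 1: Vowel Harmony: all vowels become 'i' (matching first vowel). 'kivpoz' -> 'kivpiz'
Rule 2: Consonant Assimilation: voiced obstruent before voiceless consonant becomes voiceless ('vp' -> 'fp'). 'kivpiz' -> 'kifpiz'
Rule 3: Final Devoicing: word-final voiced obstruent 'z' becomes voiceless 's'. 'kifpiz' -> 'kifpis'
Final form: 'kifpis'

kifpis


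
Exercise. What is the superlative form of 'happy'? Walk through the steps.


Apply superlative formation (consonant + y: change y to i, add -est): 'happy' -> 'happiest'.

happiest


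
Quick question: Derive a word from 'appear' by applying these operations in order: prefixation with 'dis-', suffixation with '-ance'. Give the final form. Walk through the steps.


Step 1: Add prefix 'dis-' to 'appear' = 'disappear'
Step 2: Add suffix '-ance' to 'disappear' = 'disappearance'

disappearance


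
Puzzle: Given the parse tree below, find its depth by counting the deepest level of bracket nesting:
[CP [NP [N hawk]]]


Count bracket nesting levels:
'[' at pos 0: depth = 1
'[' at pos 4: depth = 2
'[' at pos 8: depth = 3
Maximum depth reached: 3

3


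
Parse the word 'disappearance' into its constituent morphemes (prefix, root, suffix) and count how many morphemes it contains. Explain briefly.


Step 1: Identify prefix: 'dis' (meaning: not/apart)
Step 2: Identify root: 'appear'
Step 3: Identify suffix(es): 'ance'
Decomposition: dis- (prefix: not/apart) + appear (root) + -ance (suffix: state/act)
Total morphemes: 3

3 morphemes (dis- (prefix: not/apart) + appear (root) + -ance (suffix: state/act))


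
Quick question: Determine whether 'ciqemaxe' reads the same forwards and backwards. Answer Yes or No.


Forward: 'ciqemaxe'
Reversed: 'exameqic'
They differ.

No


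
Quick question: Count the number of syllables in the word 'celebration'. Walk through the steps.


Break 'celebration' into syllables: cel-e-bra-tion -> cel | e | bra | tion = 4 syllables

4 syllables


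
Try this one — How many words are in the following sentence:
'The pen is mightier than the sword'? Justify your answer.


Split into words: The | pen | is | mightier | than | the | sword = 7 words.

7


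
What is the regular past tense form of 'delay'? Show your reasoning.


Apply rule: Add -ed. 'delay' becomes 'delayed'.

delayed


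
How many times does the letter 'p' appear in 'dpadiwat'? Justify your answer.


Letter 'p' in 'dpadiwat': found at position(s) 2 = 1 occurrence(s).

1


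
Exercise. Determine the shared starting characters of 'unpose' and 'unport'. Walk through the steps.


Compare from the start: 4 characters match: 'unpo'. Mismatch at position 5: 's' vs 'r'.

unpo


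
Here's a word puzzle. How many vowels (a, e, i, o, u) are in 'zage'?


Vowels in 'zage': a, e = 2 vowels.

2


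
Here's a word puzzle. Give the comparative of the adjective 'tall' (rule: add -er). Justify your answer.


Apply comparative formation (add -er): 'tall' -> 'taller'.

taller


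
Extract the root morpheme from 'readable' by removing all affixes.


Remove suffix '-able' from 'readable' to get root 'read'.

read


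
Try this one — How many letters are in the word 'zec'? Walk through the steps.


Spell out 'zec' and number each letter: z(1), e(2), c(3). Total: 3 letters.

3


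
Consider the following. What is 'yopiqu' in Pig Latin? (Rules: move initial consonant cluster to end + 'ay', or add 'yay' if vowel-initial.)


'yopiqu': move consonant cluster 'y' to end and add 'ay': 'opiquyay'.

opiquyay


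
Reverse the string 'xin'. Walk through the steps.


Reverse 'xin' character by character: 'nix'.

nix


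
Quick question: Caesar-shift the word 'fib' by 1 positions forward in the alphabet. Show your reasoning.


Shift each letter by 1: f -> g, i -> j, b -> c. Result: 'gjc'.

gjc


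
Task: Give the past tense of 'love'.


Apply rule: Add -d (word ends in -e). 'love' becomes 'loved'.

loved
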